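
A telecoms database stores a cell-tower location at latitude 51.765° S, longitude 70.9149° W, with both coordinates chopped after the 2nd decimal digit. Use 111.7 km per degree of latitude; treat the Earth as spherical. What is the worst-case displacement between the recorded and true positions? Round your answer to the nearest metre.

Truncating at 2 decimal places can drop up to a full unit in the last place, so each coordinate may be off by as much as 0.01°.
North–south component: 0.01° × 111700 = 1117 m.
E–W at 51.765°: 0.01° × 111700 × cos 51.765° = 0.01 × 111700 × 0.6189 ≈ 691.298 m.
Worst case both components are at the extreme and orthogonal: √(1117² + 691.298²) ≈ 1313.61 m.

1314 metres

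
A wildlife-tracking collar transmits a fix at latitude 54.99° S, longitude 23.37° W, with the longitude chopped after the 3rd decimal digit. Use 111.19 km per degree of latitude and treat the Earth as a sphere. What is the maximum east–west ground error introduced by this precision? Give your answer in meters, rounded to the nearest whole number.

64 meters

Truncating at 3 decimal places can drop up to a full unit in the last place, so the longitude may be off by as much as 0.001°.
At latitude 54.99° a degree of longitude spans 111190 m × cos 54.99° = 111190 × 0.5737 ≈ 63791.9 m.
East–west error: 0.001° × 63791.9 m/° ≈ 63.7919 m.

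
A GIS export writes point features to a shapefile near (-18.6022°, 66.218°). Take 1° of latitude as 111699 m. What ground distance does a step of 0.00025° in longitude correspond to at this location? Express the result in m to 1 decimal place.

26.5 m

0.00025° of longitude at 18.6022° is 0.00025 × 111699 × cos 18.6022° ≈ 0.00025 × 105863 = 26.4659 m.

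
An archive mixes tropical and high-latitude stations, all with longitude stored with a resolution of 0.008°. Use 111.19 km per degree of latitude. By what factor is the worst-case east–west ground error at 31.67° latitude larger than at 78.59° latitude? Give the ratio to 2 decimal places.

With a 0.008° grid the true value lies within half a step, ±0.008°/2 = ±0.004°, of the stored one.
At 31.67°: 0.004° × 111190 × cos 31.67° = 0.004 × 111190 × 0.8511 ≈ 378.53 m.
Error at 78.59° = 0.004° × 111190 × cos 78.59° ≈ 444.76 × 0.1978 = 87.986 m.
Ratio: 378.53 / 87.986 = cos 31.67° / cos 78.59° ≈ 4.3021.

4.30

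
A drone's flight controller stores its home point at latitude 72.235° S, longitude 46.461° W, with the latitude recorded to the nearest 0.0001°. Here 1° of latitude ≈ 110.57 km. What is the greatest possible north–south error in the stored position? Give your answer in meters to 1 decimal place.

5.5 meters

Rounding to 4 decimal places leaves the latitude within ±5e-05° of the true value.
North–south distance: 5e-05° × 110570 m/° = 5.5285 m.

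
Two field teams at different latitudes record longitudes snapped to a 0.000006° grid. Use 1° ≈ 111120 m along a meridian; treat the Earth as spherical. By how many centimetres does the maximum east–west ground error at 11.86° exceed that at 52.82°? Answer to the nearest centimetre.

12 centimetres

With a 0.000006° grid the true value lies within half a step, ±0.000006°/2 = ±3e-06°, of the stored one.
At 11.86°: 3e-06° × 111120 × cos 11.86° = 3e-06 × 111120 × 0.9787 ≈ 0.32624 m.
At 52.82°: 3e-06° × 111120 × cos 52.82° = 3e-06 × 111120 × 0.6043 ≈ 0.20146 m.
Difference: 0.32624 − 0.20146 = 0.12479 m.
That is 0.124787 m = 12.479 cm.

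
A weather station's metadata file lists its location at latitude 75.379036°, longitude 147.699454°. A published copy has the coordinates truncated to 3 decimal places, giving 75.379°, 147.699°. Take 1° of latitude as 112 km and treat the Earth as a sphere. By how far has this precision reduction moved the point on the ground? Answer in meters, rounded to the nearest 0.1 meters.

13.5 meters

Δlat = 75.379036 − 75.379 = +0.000036°; Δlon = 147.699454 − 147.699 = +0.000454°.
North–south shift: 0.000036 × 112000 = 4.032 m.
East–west at this latitude: 0.000454° × 112000 × cos 75.379° ≈ 0.000454 × 28271.5 = 12.8353 m.
Distance: √(4.032² + 12.8353²) ≈ 13.4537 m.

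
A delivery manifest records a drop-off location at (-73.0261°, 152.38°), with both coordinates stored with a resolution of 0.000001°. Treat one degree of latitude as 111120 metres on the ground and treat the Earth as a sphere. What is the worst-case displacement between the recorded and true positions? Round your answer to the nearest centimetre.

With a 0.000001° grid the true value lies within half a step, ±0.000001°/2 = ±5e-07°, of the stored one.
North–south component: 5e-07° × 111120 = 0.05556 m.
E–W at 73.0261°: 5e-07° × 111120 × cos 73.0261° = 5e-07 × 111120 × 0.2919 ≈ 0.01622 m.
Worst case both components are at the extreme and orthogonal: √(0.05556² + 0.01622²) ≈ 0.0578792 m.
That is 0.0578792 m = 5.7879 cm.

6 centimetres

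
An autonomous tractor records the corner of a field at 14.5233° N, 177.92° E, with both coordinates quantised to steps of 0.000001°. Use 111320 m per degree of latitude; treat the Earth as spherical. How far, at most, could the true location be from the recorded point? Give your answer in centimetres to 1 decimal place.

7.7 centimetres

With a 0.000001° grid the true value lies within half a step, ±0.000001°/2 = ±5e-07°, of the stored one.
North–south component: 5e-07° × 111320 = 0.05566 m.
East–west component at 14.5233°: 5e-07° × 111320 × cos 14.5233° ≈ 5e-07 × 107763 ≈ 0.0538814 m.
Worst case both components are at the extreme and orthogonal: √(0.05566² + 0.0538814²) ≈ 0.0774677 m.
That is 0.0774677 m = 7.7468 cm.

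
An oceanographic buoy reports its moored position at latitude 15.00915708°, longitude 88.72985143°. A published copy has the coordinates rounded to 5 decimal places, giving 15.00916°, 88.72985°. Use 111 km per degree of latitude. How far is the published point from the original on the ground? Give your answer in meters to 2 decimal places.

Δlat = 15.00915708 − 15.00916 = -0.00000292°; Δlon = 88.72985143 − 88.72985 = +0.00000143°.
N–S: -0.00000292° × 111000 m/° = -0.32412 m.
East–west at this latitude: 0.00000143° × 111000 × cos 15.0092° ≈ 0.00000143 × 107213 = 0.153315 m.
Hypotenuse of the two orthogonal shifts: √(0.32412² + 0.153315²) = 0.358552 m.

0.36 meters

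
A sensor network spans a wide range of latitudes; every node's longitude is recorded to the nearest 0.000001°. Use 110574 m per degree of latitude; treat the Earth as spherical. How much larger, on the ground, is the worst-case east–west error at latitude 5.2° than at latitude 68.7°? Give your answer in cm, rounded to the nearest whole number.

3 cm

Rounding to 6 decimal places leaves the longitude within ±5e-07° of the true value.
At 5.2°: 5e-07° × 110574 × cos 5.2° = 5e-07 × 110574 × 0.9959 ≈ 0.055059 m.
At 68.7°: 5e-07° × 110574 × cos 68.7° = 5e-07 × 110574 × 0.3633 ≈ 0.020083 m.
So the lower-latitude error exceeds the higher by 0.055059 − 0.020083 = 0.034976 m.
That is 0.0349764 m = 3.4976 cm.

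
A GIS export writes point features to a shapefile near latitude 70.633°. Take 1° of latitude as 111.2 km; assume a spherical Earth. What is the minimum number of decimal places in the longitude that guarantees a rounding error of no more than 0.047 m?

6 decimal places

At 70.633° one degree of longitude covers 111200 × cos 70.633° ≈ 111200 × 0.3316 ≈ 36875.9 m.
Rounding to N decimal places gives at most 0.5 × 10⁻ᴺ degrees of error, i.e. 0.5 × 10⁻ᴺ × 36875.9 m.
Need 0.5 × 36875.9 × 10⁻ᴺ ≤ 0.047 → 10⁻ᴺ ≤ 2.549e-06, so N ≥ 5.59.
So 6 decimal places suffice (0.0184 m); 5 would allow up to 0.184 m.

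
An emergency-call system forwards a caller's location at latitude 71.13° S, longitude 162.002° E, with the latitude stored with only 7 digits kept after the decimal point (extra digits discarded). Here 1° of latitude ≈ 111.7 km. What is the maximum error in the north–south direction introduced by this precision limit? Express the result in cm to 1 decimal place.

1.1 cm

Truncating at 7 decimal places can drop up to a full unit in the last place, so the latitude may be off by as much as 1e-07°.
North–south distance: 1e-07° × 111700 m/° = 0.01117 m.
That is 0.01117 m = 1.117 cm.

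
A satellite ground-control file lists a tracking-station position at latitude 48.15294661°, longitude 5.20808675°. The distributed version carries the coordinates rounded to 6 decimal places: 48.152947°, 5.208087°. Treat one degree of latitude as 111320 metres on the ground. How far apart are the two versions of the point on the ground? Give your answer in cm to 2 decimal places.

4.72 cm

Δlat = 48.15294661 − 48.152947 = -0.00000039°; Δlon = 5.20808675 − 5.208087 = -0.00000025°.
North–south shift: -0.00000039 × 111320 = -0.0434148 m.
E–W at 48.1529°: -0.00000025° × 111320 × cos 48.1529° = -0.00000025 × 111320 × 0.6671 ≈ -0.0185666 m.
Hypotenuse of the two orthogonal shifts: √(0.0434148² + 0.0185666²) = 0.0472183 m.
That is 0.0472183 m = 4.7218 cm.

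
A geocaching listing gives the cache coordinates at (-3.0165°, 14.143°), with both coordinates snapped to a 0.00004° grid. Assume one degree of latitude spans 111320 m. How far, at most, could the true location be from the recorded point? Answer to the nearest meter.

3 meters

With a 0.00004° grid the true value lies within half a step, ±0.00004°/2 = ±2e-05°, of the stored one.
Latitude error → 2e-05 × 111320 = 2.2264 m along the meridian.
E–W at 3.0165°: 2e-05° × 111320 × cos 3.0165° = 2e-05 × 111320 × 0.9986 ≈ 2.22332 m.
Worst case both components are at the extreme and orthogonal: √(2.2264² + 2.22332²) ≈ 3.14642 m.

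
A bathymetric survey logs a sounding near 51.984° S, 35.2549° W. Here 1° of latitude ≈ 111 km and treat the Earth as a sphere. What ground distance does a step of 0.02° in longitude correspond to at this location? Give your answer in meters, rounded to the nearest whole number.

0.02° of longitude at 51.984° is 0.02 × 111000 × cos 51.984° ≈ 0.02 × 68362.8 = 1367.26 m.

1367 meters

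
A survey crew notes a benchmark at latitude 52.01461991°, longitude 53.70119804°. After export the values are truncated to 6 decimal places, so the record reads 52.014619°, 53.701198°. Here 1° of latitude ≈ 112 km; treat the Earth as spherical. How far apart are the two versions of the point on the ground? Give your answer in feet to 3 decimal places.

0.335 feet

Δlat = 52.01461991 − 52.014619 = +0.00000091°; Δlon = 53.70119804 − 53.701198 = +0.00000004°.
N–S: 0.00000091° × 112000 m/° = 0.10192 m.
E–W at 52.0146°: 0.00000004° × 112000 × cos 52.0146° = 0.00000004 × 112000 × 0.6155 ≈ 0.00275726 m.
Distance: √(0.10192² + 0.00275726²) ≈ 0.101957 m.
In feet: 0.101957 m ÷ 0.3048 ≈ 0.33451 ft.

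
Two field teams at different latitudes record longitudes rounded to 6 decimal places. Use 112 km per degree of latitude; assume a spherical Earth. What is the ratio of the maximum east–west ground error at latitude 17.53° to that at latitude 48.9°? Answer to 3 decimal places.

Rounding to 6 decimal places leaves the longitude within ±5e-07° of the true value.
Error at 17.53° = 5e-07° × 112000 × cos 17.53° ≈ 0.056 × 0.9536 = 0.053399 m.
At 48.9°: 5e-07° × 112000 × cos 48.9° = 5e-07 × 112000 × 0.6574 ≈ 0.036813 m.
The ratio reduces to cos 17.53° / cos 48.9° = 0.9536/0.6574 ≈ 1.4506.

1.451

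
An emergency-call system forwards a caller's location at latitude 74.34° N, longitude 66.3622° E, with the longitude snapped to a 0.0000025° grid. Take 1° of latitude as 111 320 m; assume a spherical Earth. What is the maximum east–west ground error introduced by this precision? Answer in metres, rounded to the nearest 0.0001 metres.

With a 0.0000025° grid the true value lies within half a step, ±0.0000025°/2 = ±1.25e-06°, of the stored one.
Parallels shrink by cos φ, so at 74.34° a degree of longitude is 111320 × 0.2699 ≈ 30048.4 m.
Maximum E–W displacement: 1.25e-06 × 30048.4 = 0.0375605 m.

0.0376 metres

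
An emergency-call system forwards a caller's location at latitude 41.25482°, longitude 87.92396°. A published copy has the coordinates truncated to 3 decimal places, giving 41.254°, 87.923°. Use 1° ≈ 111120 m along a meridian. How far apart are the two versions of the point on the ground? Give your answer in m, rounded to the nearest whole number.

The latitude changed by +0.00082° and the longitude by +0.00096°.
North–south shift: 0.00082 × 111120 = 91.1184 m.
East–west at this latitude: 0.00096° × 111120 × cos 41.254° ≈ 0.00096 × 83539.3 = 80.1978 m.
Hypotenuse of the two orthogonal shifts: √(91.1184² + 80.1978²) = 121.385 m.

121 m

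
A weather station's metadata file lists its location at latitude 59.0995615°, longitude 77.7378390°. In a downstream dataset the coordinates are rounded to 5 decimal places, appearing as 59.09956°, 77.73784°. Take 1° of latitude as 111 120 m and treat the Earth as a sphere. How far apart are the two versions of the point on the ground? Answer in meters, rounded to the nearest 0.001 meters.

The latitude changed by +0.0000015° and the longitude by -0.0000010°.
North–south shift: 0.0000015 × 111120 = 0.16668 m.
E–W at 59.0996°: -0.0000010° × 111120 × cos 59.0996° = -0.0000010 × 111120 × 0.5135 ≈ -0.0570654 m.
Combined displacement = (0.16668² + 0.0570654²)^½ ≈ 0.176178 m.

0.176 meters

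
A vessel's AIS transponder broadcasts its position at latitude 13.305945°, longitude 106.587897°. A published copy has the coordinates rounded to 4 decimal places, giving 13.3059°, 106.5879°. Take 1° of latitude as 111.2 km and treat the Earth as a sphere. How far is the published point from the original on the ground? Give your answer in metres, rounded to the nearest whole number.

5 metres

Δlat = 13.305945 − 13.3059 = +0.000045°; Δlon = 106.587897 − 106.5879 = -0.000003°.
North–south shift: 0.000045 × 111200 = 5.004 m.
East–west at this latitude: -0.000003° × 111200 × cos 13.3059° ≈ -0.000003 × 108215 = -0.324645 m.
Combined displacement = (5.004² + 0.324645²)^½ ≈ 5.01452 m.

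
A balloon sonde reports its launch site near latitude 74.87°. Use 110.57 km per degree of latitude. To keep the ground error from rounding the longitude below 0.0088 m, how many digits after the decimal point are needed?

At 74.87° one degree of longitude covers 110570 × cos 74.87° ≈ 110570 × 0.2610 ≈ 28859.9 m.
With N decimal places the half-ulp bound is 0.5·10⁻ᴺ°, or 0.5·10⁻ᴺ × 28859.9 m on the ground.
Setting 14429.9 × 10⁻ᴺ ≤ 0.0088 gives 10ᴺ ≥ 1.64e+06, i.e. N ≥ 6.21.
N = 6 would give 0.0144 m (too coarse); N = 7 gives 0.00144 m ≤ 0.0088 m.

7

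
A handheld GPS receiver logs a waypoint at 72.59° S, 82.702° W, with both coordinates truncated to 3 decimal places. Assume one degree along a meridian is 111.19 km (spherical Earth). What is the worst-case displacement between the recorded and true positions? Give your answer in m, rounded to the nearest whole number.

Truncating at 3 decimal places can drop up to a full unit in the last place, so each coordinate may be off by as much as 0.001°.
N–S: 0.001° × 111190 m/° = 111.19 m.
Longitude error → 0.001 × 111190 × cos 72.59° = 0.001 × 111190 × 0.2992 ≈ 33.2689 m.
Combining orthogonally: (111.19² + 33.2689²)^½ ≈ 116.06 m.

116 m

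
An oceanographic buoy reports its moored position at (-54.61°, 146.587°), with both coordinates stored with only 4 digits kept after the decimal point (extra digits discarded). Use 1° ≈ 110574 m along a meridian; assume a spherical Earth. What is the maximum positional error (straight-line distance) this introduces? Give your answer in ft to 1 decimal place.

Truncating at 4 decimal places can drop up to a full unit in the last place, so each coordinate may be off by as much as 0.0001°.
North–south component: 0.0001° × 110574 = 11.0574 m.
Longitude error → 0.0001 × 110574 × cos 54.61° = 0.0001 × 110574 × 0.5791 ≈ 6.40377 m.
Worst case both components are at the extreme and orthogonal: √(11.0574² + 6.40377²) ≈ 12.7779 m.
Converting: 12.7779 m × 3.2808 ft/m ≈ 41.922 ft.

41.9 ft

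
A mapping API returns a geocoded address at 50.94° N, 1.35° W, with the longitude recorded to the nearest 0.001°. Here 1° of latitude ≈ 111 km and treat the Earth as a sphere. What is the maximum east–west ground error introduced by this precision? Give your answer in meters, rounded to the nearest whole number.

Rounding to 3 decimal places leaves the longitude within ±0.0005° of the true value.
At latitude 50.94° a degree of longitude spans 111000 m × cos 50.94° = 111000 × 0.6301 ≈ 69944.9 m.
East–west error: 0.0005° × 69944.9 m/° ≈ 34.9724 m.

35 meters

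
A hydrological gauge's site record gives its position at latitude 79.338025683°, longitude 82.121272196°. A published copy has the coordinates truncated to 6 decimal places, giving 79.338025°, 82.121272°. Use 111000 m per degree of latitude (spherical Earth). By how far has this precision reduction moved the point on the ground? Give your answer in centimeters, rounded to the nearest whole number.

8 centimeters

The latitude changed by +0.000000683° and the longitude by +0.000000196°.
North–south shift: 0.000000683 × 111000 = 0.075813 m.
East–west at this latitude: 0.000000196° × 111000 × cos 79.338° ≈ 0.000000196 × 20536.6 = 0.00402517 m.
Combined displacement = (0.075813² + 0.00402517²)^½ ≈ 0.0759198 m.
That is 0.0759198 m = 7.592 cm.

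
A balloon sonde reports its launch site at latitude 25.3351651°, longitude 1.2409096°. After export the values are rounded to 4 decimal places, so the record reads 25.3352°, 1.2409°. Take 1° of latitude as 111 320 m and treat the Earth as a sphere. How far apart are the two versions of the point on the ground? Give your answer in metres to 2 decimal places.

4.00 metres

The latitude changed by -0.0000349° and the longitude by +0.0000096°.
N–S: -0.0000349° × 111320 m/° = -3.88507 m.
East–west at this latitude: 0.0000096° × 111320 × cos 25.3352° ≈ 0.0000096 × 100613 = 0.965887 m.
Hypotenuse of the two orthogonal shifts: √(3.88507² + 0.965887²) = 4.00333 m.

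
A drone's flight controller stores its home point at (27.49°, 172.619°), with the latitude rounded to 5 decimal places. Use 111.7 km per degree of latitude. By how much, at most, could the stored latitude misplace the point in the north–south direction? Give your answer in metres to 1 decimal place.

Rounding to 5 decimal places leaves the latitude within ±5e-06° of the true value.
Along the meridian that is 5e-06° × 111700 m/° = 0.5585 m.

0.6 metres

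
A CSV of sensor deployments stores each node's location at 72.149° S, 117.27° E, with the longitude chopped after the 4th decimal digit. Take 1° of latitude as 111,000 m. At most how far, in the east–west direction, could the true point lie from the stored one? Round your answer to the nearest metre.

3 metres

Truncating at 4 decimal places can drop up to a full unit in the last place, so the longitude may be off by as much as 0.0001°.
One degree of longitude at 72.149° is 111000 × cos 72.149° ≈ 111000 × 0.3065 = 34026.2 m.
East–west error: 0.0001° × 34026.2 m/° ≈ 3.40262 m.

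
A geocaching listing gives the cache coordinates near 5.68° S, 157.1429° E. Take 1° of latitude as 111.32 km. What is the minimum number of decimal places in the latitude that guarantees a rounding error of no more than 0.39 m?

6 decimal places

One degree of latitude covers 111320 m.
N decimal places → at most half a unit in the last place, 0.5 × 10⁻ᴺ° = 111320/2 × 10⁻ᴺ m.
Need 0.5 × 111320 × 10⁻ᴺ ≤ 0.39 → 10⁻ᴺ ≤ 7.007e-06, so N ≥ 5.15.
At 5 places the error can reach 0.557 m, but 6 places keeps it to 0.0557 m.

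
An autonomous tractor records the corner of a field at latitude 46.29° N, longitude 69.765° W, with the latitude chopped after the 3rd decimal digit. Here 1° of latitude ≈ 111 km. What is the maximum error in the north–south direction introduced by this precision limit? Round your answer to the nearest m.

111 m

Truncating at 3 decimal places can drop up to a full unit in the last place, so the latitude may be off by as much as 0.001°.
Along the meridian that is 0.001° × 111000 m/° = 111 m.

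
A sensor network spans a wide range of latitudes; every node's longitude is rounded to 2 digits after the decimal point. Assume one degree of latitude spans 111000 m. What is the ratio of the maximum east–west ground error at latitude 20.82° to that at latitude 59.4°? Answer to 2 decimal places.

1.84

Rounding to 2 decimal places leaves the longitude within ±0.005° of the true value.
At 20.82°: 0.005° × 111000 × cos 20.82° = 0.005 × 111000 × 0.9347 ≈ 518.76 m.
Error at 59.4° = 0.005° × 111000 × cos 59.4° ≈ 555 × 0.5090 = 282.52 m.
Ratio: 518.76 / 282.52 = cos 20.82° / cos 59.4° ≈ 1.8362.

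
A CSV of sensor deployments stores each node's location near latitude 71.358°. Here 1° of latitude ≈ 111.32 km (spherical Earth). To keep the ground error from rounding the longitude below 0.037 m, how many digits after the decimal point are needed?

At 71.358° one degree of longitude covers 111320 × cos 71.358° ≈ 111320 × 0.3197 ≈ 35583.9 m.
N decimal places → at most half a unit in the last place, 0.5 × 10⁻ᴺ° = 35583.9/2 × 10⁻ᴺ m.
Setting 17791.9 × 10⁻ᴺ ≤ 0.037 gives 10ᴺ ≥ 4.809e+05, i.e. N ≥ 5.68.
So 6 decimal places suffice (0.0178 m); 5 would allow up to 0.178 m.

6 decimal places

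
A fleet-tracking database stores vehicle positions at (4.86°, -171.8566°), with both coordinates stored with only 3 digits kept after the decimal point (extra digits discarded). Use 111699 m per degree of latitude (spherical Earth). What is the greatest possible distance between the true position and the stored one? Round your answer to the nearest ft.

517 ft

Truncating at 3 decimal places can drop up to a full unit in the last place, so each coordinate may be off by as much as 0.001°.
Latitude error → 0.001 × 111699 = 111.699 m along the meridian.
East–west component at 4.86°: 0.001° × 111699 × cos 4.86° ≈ 0.001 × 111297 ≈ 111.297 m.
Combining orthogonally: (111.699² + 111.297²)^½ ≈ 157.683 m.
In feet: 157.683 m ÷ 0.3048 ≈ 517.33 ft.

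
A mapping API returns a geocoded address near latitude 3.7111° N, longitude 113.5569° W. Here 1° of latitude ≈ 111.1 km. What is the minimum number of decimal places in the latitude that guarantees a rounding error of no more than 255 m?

One degree of latitude covers 111100 m.
With N decimal places the half-ulp bound is 0.5·10⁻ᴺ°, or 0.5·10⁻ᴺ × 111100 m on the ground.
Need 0.5 × 111100 × 10⁻ᴺ ≤ 255 → 10⁻ᴺ ≤ 4.590e-03, so N ≥ 2.34.
At 2 places the error can reach 556 m, but 3 places keeps it to 55.6 m.

3 decimal places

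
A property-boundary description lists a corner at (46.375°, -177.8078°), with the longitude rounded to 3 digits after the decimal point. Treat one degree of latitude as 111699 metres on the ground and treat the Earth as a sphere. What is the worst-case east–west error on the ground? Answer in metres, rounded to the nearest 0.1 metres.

38.5 metres

Rounding to 3 decimal places leaves the longitude within ±0.0005° of the true value.
At latitude 46.375° a degree of longitude spans 111699 m × cos 46.375° = 111699 × 0.6899 ≈ 77065.1 m.
So at most 0.0005° × 77065.1 ≈ 38.5326 m east–west.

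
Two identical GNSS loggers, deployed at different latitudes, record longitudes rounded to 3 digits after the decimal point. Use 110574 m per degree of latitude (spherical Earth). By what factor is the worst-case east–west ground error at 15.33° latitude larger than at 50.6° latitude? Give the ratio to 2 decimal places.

1.52

Rounding to 3 decimal places leaves the longitude within ±0.0005° of the true value.
At 15.33°: 0.0005° × 110574 × cos 15.33° = 0.0005 × 110574 × 0.9644 ≈ 53.32 m.
At 50.6°: 0.0005° × 110574 × cos 50.6° = 0.0005 × 110574 × 0.6347 ≈ 35.092 m.
The ratio reduces to cos 15.33° / cos 50.6° = 0.9644/0.6347 ≈ 1.5194.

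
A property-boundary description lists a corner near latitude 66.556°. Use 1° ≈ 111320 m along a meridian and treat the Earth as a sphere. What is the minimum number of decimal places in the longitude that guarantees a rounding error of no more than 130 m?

At 66.556° one degree of longitude covers 111320 × cos 66.556° ≈ 111320 × 0.3979 ≈ 44288.9 m.
N decimal places → at most half a unit in the last place, 0.5 × 10⁻ᴺ° = 44288.9/2 × 10⁻ᴺ m.
Setting 22144.5 × 10⁻ᴺ ≤ 130 gives 10ᴺ ≥ 170.3, i.e. N ≥ 2.23.
N = 2 would give 221 m (too coarse); N = 3 gives 22.1 m ≤ 130 m.

3 decimal places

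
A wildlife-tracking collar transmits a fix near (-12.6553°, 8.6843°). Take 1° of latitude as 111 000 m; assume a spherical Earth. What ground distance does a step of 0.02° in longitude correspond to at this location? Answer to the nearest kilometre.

2 kilometres

0.02° of longitude at 12.6553° is 0.02 × 111000 × cos 12.6553° ≈ 0.02 × 108303 = 2166.07 m.
That is 2166.07 m = 2.1661 km.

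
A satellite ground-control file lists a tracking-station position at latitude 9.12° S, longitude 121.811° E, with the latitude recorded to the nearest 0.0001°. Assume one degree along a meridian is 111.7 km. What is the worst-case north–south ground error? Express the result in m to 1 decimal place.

5.6 m

Rounding to 4 decimal places leaves the latitude within ±5e-05° of the true value.
North–south distance: 5e-05° × 111700 m/° = 5.585 m.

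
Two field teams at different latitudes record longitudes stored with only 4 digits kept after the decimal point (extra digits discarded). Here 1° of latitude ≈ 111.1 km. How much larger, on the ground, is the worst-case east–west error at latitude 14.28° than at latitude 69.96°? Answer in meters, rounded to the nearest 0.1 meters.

7.0 meters

Truncating at 4 decimal places can drop up to a full unit in the last place, so the longitude may be off by as much as 0.0001°.
Error at 14.28° = 0.0001° × 111100 × cos 14.28° ≈ 11.11 × 0.9691 = 10.767 m.
At 69.96°: 0.0001° × 111100 × cos 69.96° = 0.0001 × 111100 × 0.3427 ≈ 3.8071 m.
Difference: 10.767 − 3.8071 = 6.9596 m.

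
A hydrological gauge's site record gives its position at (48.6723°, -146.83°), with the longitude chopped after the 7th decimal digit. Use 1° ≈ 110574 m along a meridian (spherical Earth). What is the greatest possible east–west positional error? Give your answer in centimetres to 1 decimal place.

0.7 centimetres

Truncating at 7 decimal places can drop up to a full unit in the last place, so the longitude may be off by as much as 1e-07°.
Parallels shrink by cos φ, so at 48.6723° a degree of longitude is 110574 × 0.6604 ≈ 73019.2 m.
So at most 1e-07° × 73019.2 ≈ 0.00730192 m east–west.
That is 0.00730192 m = 0.73019 cm.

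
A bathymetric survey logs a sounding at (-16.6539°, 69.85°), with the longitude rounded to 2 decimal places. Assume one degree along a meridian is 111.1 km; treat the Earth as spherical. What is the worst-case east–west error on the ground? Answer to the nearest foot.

Rounding to 2 decimal places leaves the longitude within ±0.005° of the true value.
Parallels shrink by cos φ, so at 16.6539° a degree of longitude is 111100 × 0.9581 ≈ 106440 m.
So at most 0.005° × 106440 ≈ 532.199 m east–west.
Converting: 532.199 m × 3.2808 ft/m ≈ 1746.1 ft.

1746 feet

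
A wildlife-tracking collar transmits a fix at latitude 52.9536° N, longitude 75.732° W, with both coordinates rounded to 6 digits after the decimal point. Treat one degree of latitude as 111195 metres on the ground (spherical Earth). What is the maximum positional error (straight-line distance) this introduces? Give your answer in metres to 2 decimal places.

Rounding to 6 decimal places leaves each coordinate within ±5e-07° of the true value.
North–south component: 5e-07° × 111195 = 0.0555975 m.
Longitude error → 5e-07 × 111195 × cos 52.9536° = 5e-07 × 111195 × 0.6025 ≈ 0.0334954 m.
Worst case both components are at the extreme and orthogonal: √(0.0555975² + 0.0334954²) ≈ 0.0649078 m.

0.06 metres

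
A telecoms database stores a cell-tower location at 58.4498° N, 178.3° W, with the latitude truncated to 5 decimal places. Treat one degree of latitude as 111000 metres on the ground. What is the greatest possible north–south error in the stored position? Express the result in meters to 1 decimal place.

1.1 meters

Truncating at 5 decimal places can drop up to a full unit in the last place, so the latitude may be off by as much as 1e-05°.
So the N–S error is at most 1e-05 × 111000 = 1.11 m.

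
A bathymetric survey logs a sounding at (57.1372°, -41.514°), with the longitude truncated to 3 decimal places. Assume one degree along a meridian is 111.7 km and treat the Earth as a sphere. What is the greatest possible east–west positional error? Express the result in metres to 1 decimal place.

60.6 metres

Truncating at 3 decimal places can drop up to a full unit in the last place, so the longitude may be off by as much as 0.001°.
One degree of longitude at 57.1372° is 111700 × cos 57.1372° ≈ 111700 × 0.5426 = 60611.7 m.
So at most 0.001° × 60611.7 ≈ 60.6117 m east–west.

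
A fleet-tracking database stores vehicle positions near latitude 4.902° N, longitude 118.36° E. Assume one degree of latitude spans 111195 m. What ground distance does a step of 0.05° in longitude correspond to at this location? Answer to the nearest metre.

5539 metres

One degree of longitude here spans 111195 × cos 4.902° = 111195 × 0.9963 ≈ 110788 m; 0.05° of that is 5539.41 m.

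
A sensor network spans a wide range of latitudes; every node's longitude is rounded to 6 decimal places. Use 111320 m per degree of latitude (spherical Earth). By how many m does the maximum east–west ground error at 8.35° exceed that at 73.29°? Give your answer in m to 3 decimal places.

0.039 m

Rounding to 6 decimal places leaves the longitude within ±5e-07° of the true value.
Error at 8.35° = 5e-07° × 111320 × cos 8.35° ≈ 0.05566 × 0.9894 = 0.05507 m.
Error at 73.29° = 5e-07° × 111320 × cos 73.29° ≈ 0.05566 × 0.2875 = 0.016004 m.
Difference: 0.05507 − 0.016004 = 0.039066 m.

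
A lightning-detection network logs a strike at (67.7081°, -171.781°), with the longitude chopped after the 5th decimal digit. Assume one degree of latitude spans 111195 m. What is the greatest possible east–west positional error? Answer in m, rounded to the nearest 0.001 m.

0.422 m

Truncating at 5 decimal places can drop up to a full unit in the last place, so the longitude may be off by as much as 1e-05°.
One degree of longitude at 67.7081° is 111195 × cos 67.7081° ≈ 111195 × 0.3793 = 42179.1 m.
Maximum E–W displacement: 1e-05 × 42179.1 = 0.421791 m.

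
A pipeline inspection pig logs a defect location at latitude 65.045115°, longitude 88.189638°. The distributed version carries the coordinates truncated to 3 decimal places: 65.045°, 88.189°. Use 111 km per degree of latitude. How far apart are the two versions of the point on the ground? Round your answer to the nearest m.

32 m

Δlat = 65.045115 − 65.045 = +0.000115°; Δlon = 88.189638 − 88.189 = +0.000638°.
North–south shift: 0.000115 × 111000 = 12.765 m.
East–west at this latitude: 0.000638° × 111000 × cos 65.045° ≈ 0.000638 × 46831.6 = 29.8786 m.
Combined displacement = (12.765² + 29.8786²)^½ ≈ 32.4911 m.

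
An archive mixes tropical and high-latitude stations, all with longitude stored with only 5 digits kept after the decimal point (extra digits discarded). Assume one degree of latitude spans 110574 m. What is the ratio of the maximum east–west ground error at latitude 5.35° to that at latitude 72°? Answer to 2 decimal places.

3.22

Truncating at 5 decimal places can drop up to a full unit in the last place, so the longitude may be off by as much as 1e-05°.
Error at 5.35° = 1e-05° × 110574 × cos 5.35° ≈ 1.1057 × 0.9956 = 1.1009 m.
Error at 72° = 1e-05° × 110574 × cos 72° ≈ 1.1057 × 0.3090 = 0.34169 m.
Ratio: 1.1009 / 0.34169 = cos 5.35° / cos 72° ≈ 3.2220.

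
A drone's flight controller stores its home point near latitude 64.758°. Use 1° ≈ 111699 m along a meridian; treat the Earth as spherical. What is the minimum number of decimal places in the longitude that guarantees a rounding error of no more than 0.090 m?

At 64.758° one degree of longitude covers 111699 × cos 64.758° ≈ 111699 × 0.4264 ≈ 47633.2 m.
N decimal places → at most half a unit in the last place, 0.5 × 10⁻ᴺ° = 47633.2/2 × 10⁻ᴺ m.
Need 0.5 × 47633.2 × 10⁻ᴺ ≤ 0.090 → 10⁻ᴺ ≤ 3.779e-06, so N ≥ 5.42.
So 6 decimal places suffice (0.0238 m); 5 would allow up to 0.238 m.

6 decimal places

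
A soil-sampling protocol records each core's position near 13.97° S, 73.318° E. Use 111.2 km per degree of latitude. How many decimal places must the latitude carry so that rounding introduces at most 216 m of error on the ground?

3

One degree of latitude covers 111200 m.
With N decimal places the half-ulp bound is 0.5·10⁻ᴺ°, or 0.5·10⁻ᴺ × 111200 m on the ground.
Setting 55600 × 10⁻ᴺ ≤ 216 gives 10ᴺ ≥ 257.4, i.e. N ≥ 2.41.
So 3 decimal places suffice (55.6 m); 2 would allow up to 556 m.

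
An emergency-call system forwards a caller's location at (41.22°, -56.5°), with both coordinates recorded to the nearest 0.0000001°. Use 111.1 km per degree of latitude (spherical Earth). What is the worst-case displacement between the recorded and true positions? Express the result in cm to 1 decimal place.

Rounding to 7 decimal places leaves each coordinate within ±5e-08° of the true value.
North–south component: 5e-08° × 111100 = 0.005555 m.
Longitude error → 5e-08 × 111100 × cos 41.22° = 5e-08 × 111100 × 0.7522 ≈ 0.00417839 m.
Combining orthogonally: (0.005555² + 0.00417839²)^½ ≈ 0.00695104 m.
That is 0.00695104 m = 0.6951 cm.

0.7 cm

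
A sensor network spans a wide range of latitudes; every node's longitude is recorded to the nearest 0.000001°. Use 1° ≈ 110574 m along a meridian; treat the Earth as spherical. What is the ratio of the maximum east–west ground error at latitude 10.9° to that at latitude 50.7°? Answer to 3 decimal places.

Rounding to 6 decimal places leaves the longitude within ±5e-07° of the true value.
Error at 10.9° = 5e-07° × 110574 × cos 10.9° ≈ 0.055287 × 0.9820 = 0.05429 m.
Error at 50.7° = 5e-07° × 110574 × cos 50.7° ≈ 0.055287 × 0.6334 = 0.035018 m.
Ratio: 0.05429 / 0.035018 = cos 10.9° / cos 50.7° ≈ 1.5503.

1.550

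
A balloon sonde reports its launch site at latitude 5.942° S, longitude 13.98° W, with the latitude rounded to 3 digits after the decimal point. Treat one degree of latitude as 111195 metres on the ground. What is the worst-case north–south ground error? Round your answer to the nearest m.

56 m

Rounding to 3 decimal places leaves the latitude within ±0.0005° of the true value.
Along the meridian that is 0.0005° × 111195 m/° = 55.5975 m.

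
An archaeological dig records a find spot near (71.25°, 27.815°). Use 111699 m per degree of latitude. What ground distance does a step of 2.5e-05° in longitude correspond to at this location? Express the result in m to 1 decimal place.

At 71.25° a degree of longitude is 111699 × cos 71.25° ≈ 35904.5 m, so 2.5e-05° corresponds to 0.897612 m.

0.9 m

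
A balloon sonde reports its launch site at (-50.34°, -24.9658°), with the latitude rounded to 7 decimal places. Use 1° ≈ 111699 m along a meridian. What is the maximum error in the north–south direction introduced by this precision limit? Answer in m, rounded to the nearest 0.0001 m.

Rounding to 7 decimal places leaves the latitude within ±5e-08° of the true value.
North–south distance: 5e-08° × 111699 m/° = 0.00558495 m.

0.0056 m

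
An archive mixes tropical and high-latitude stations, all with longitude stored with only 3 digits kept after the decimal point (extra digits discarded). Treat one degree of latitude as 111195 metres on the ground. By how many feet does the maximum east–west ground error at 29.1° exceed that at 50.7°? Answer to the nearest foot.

Truncating at 3 decimal places can drop up to a full unit in the last place, so the longitude may be off by as much as 0.001°.
At 29.1°: 0.001° × 111195 × cos 29.1° = 0.001 × 111195 × 0.8738 ≈ 97.159 m.
At 50.7°: 0.001° × 111195 × cos 50.7° = 0.001 × 111195 × 0.6334 ≈ 70.429 m.
So the lower-latitude error exceeds the higher by 97.159 − 70.429 = 26.73 m.
Converting: 26.7303 m × 3.2808 ft/m ≈ 87.698 ft.

88 feet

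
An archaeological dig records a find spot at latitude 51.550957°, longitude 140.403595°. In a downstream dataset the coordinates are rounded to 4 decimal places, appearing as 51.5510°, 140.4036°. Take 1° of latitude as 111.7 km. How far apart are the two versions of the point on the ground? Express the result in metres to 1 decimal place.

4.8 metres

Δlat = 51.550957 − 51.5510 = -0.000043°; Δlon = 140.403595 − 140.4036 = -0.000005°.
N–S: -0.000043° × 111700 m/° = -4.8031 m.
East–west at this latitude: -0.000005° × 111700 × cos 51.551° ≈ -0.000005 × 69457 = -0.347285 m.
Distance: √(4.8031² + 0.347285²) ≈ 4.81564 m.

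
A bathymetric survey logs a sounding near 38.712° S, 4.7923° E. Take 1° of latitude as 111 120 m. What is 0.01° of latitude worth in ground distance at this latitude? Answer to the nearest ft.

3646 ft

Along a meridian 0.01° is 0.01 × 111120 = 1111.2 m.
In feet: 1111.2 m ÷ 0.3048 ≈ 3645.7 ft.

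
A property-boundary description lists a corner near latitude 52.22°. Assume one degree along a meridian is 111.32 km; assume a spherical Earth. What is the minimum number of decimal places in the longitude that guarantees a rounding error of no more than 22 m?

At 52.22° one degree of longitude covers 111320 × cos 52.22° ≈ 111320 × 0.6126 ≈ 68198.1 m.
N decimal places → at most half a unit in the last place, 0.5 × 10⁻ᴺ° = 68198.1/2 × 10⁻ᴺ m.
Need 0.5 × 68198.1 × 10⁻ᴺ ≤ 22 → 10⁻ᴺ ≤ 6.452e-04, so N ≥ 3.19.
At 3 places the error can reach 34.1 m, but 4 places keeps it to 3.41 m.

4 decimal places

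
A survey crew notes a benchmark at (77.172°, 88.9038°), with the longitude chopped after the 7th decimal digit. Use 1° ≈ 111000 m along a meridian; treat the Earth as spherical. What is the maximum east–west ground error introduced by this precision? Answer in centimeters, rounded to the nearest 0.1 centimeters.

0.2 centimeters

Truncating at 7 decimal places can drop up to a full unit in the last place, so the longitude may be off by as much as 1e-07°.
At latitude 77.172° a degree of longitude spans 111000 m × cos 77.172° = 111000 × 0.2220 ≈ 24644.8 m.
So at most 1e-07° × 24644.8 ≈ 0.00246448 m east–west.
That is 0.00246448 m = 0.24645 cm.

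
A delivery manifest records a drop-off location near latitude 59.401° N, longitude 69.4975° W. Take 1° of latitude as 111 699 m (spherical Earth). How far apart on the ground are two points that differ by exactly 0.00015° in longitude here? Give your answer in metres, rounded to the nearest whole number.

0.00015° of longitude at 59.401° is 0.00015 × 111699 × cos 59.401° ≈ 0.00015 × 56857.7 = 8.52866 m.

9 metres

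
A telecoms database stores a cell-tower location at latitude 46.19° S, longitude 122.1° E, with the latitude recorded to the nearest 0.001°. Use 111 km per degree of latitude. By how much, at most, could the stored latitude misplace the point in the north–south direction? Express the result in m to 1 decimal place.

55.5 m

Rounding to 3 decimal places leaves the latitude within ±0.0005° of the true value.
Along the meridian that is 0.0005° × 111000 m/° = 55.5 m.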